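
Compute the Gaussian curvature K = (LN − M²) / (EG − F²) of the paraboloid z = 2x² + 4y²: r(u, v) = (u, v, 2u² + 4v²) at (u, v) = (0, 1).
K = 32/4225

Coefficients of the first fundamental form: E = 16*u^2 + 1, F = 32*u*v, G = 64*v^2 + 1.
Coefficients of the second fundamental form: L = 4/sqrt(16*u^2 + 64*v^2 + 1), M = 0, N = 8/sqrt(16*u^2 + 64*v^2 + 1).
Assemble K = (LN − M²)/(EG − F²) = 32/(256*u^4 + 2048*u^2*v^2 + 32*u^2 + 4096*v^4 + 128*v^2 + 1). At (u, v) = (0, 1): K = 32/4225.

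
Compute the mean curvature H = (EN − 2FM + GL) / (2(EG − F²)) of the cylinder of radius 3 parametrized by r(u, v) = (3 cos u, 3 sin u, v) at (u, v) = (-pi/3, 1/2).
H = -1/6

With E = 9, F = 0, G = 1, L = -3, M = 0, N = 0, assemble
  H = (EN − 2FM + GL) / (2(EG − F²)) = -1/6.
At (u, v) = (-pi/3, 1/2): H = -1/6.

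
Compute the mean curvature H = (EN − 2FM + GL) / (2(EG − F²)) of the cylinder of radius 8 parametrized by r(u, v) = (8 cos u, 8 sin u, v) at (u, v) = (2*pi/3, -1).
H = -1/16

With E = 64, F = 0, G = 1, L = -8, M = 0, N = 0, assemble
  H = (EN − 2FM + GL) / (2(EG − F²)) = -1/16.
At (u, v) = (2*pi/3, -1): H = -1/16.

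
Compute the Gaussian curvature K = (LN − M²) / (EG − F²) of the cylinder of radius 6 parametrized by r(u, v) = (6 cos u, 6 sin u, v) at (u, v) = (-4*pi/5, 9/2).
K = 0

Coefficients of the first fundamental form: E = 36, F = 0, G = 1.
Coefficients of the second fundamental form: L = -6, M = 0, N = 0.
Assemble K = (LN − M²)/(EG − F²) = 0. At (u, v) = (-4*pi/5, 9/2): K = 0.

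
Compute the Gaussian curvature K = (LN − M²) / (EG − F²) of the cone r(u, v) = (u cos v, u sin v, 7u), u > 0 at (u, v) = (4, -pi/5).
K = 0

Coefficients of the first fundamental form: E = 50, F = 0, G = u^2.
Coefficients of the second fundamental form: L = 0, M = 0, N = 7*sqrt(2)*u^2/(10*Abs(u)).
Assemble K = (LN − M²)/(EG − F²) = 0. At (u, v) = (4, -pi/5): K = 0.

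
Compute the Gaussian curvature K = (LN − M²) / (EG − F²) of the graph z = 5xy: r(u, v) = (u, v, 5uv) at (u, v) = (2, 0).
K = -25/10201

Coefficients of the first fundamental form: E = 25*v^2 + 1, F = 25*u*v, G = 25*u^2 + 1.
Coefficients of the second fundamental form: L = 0, M = 5/sqrt(25*u^2 + 25*v^2 + 1), N = 0.
Assemble K = (LN − M²)/(EG − F²) = -25/(625*u^4 + 1250*u^2*v^2 + 50*u^2 + 625*v^4 + 50*v^2 + 1). At (u, v) = (2, 0): K = -25/10201.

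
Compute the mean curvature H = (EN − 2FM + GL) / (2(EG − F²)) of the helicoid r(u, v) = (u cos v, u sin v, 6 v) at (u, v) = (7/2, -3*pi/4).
H = 0

With E = 1, F = 0, G = u^2 + 36, L = 0, M = -6/sqrt(u^2 + 36), N = 0, assemble
  H = (EN − 2FM + GL) / (2(EG − F²)) = 0.
At (u, v) = (7/2, -3*pi/4): H = 0.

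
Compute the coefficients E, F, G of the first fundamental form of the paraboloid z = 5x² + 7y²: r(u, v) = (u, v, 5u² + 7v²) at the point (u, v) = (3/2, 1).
E = 226;  F = 210;  G = 197

Partials: r_u = (1, 0, 10*u), r_v = (0, 1, 14*v). As functions of (u, v):
  E = r_u · r_u = 100*u^2 + 1,
  F = r_u · r_v = 140*u*v,
  G = r_v · r_v = 196*v^2 + 1.
Evaluating at (u, v) = (3/2, 1): E = 226, F = 210, G = 197.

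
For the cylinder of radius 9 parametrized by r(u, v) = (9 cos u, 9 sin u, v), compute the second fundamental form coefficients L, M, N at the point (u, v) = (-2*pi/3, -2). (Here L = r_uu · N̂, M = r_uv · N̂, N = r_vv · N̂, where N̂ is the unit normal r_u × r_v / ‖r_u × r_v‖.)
L = -9;  M = 0;  N = 0

Compute the unit normal N̂(u, v) = (cos(u), sin(u), 0), and the second partials r_uu, r_uv, r_vv. Take dot products:
  L(u, v) = r_uu · N̂ = -9,
  M(u, v) = r_uv · N̂ = 0,
  N(u, v) = r_vv · N̂ = 0.
Evaluating at (u, v) = (-2*pi/3, -2):
  L = -9, M = 0, N = 0.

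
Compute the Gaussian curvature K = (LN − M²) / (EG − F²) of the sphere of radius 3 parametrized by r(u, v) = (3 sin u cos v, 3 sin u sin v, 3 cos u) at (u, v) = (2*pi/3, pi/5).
K = 1/9

Coefficients of the first fundamental form: E = 9, F = 0, G = 9*sin(u)^2.
Coefficients of the second fundamental form: L = -3*sin(u)/Abs(sin(u)), M = 0, N = -3*sin(u)^3/Abs(sin(u)).
Assemble K = (LN − M²)/(EG − F²) = 1/9. At (u, v) = (2*pi/3, pi/5): K = 1/9.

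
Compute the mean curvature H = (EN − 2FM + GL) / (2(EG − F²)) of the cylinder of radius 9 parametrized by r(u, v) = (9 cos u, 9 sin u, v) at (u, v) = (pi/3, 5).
H = -1/18

With E = 81, F = 0, G = 1, L = -9, M = 0, N = 0, assemble
  H = (EN − 2FM + GL) / (2(EG − F²)) = -1/18.
At (u, v) = (pi/3, 5): H = -1/18.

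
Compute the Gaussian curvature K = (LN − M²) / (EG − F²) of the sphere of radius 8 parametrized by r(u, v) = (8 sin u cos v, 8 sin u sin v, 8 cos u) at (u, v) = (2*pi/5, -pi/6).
K = 1/64

Coefficients of the first fundamental form: E = 64, F = 0, G = 64*sin(u)^2.
Coefficients of the second fundamental form: L = -8*sin(u)/Abs(sin(u)), M = 0, N = -8*sin(u)^3/Abs(sin(u)).
Assemble K = (LN − M²)/(EG − F²) = 1/64. At (u, v) = (2*pi/5, -pi/6): K = 1/64.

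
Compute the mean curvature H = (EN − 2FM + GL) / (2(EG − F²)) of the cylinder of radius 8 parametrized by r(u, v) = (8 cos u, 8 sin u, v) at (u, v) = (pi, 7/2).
H = -1/16

With E = 64, F = 0, G = 1, L = -8, M = 0, N = 0, assemble
  H = (EN − 2FM + GL) / (2(EG − F²)) = -1/16.
At (u, v) = (pi, 7/2): H = -1/16.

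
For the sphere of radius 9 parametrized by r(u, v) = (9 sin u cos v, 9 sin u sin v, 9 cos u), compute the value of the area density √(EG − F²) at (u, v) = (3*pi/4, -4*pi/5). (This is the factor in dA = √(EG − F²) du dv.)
√(EG − F²)|_{(3*pi/4, -4*pi/5)} = 81*sqrt(2)/2

E = 81, F = 0, G = 81*sin(u)^2, so EG − F² = 6561*sin(u)^2. Taking the positive square root: √(EG − F²) = 81*Abs(sin(u)). At (u, v) = (3*pi/4, -4*pi/5): 81*sqrt(2)/2.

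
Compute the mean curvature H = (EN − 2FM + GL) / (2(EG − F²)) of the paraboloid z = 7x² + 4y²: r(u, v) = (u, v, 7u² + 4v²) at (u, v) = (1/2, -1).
H = 655*sqrt(114)/12996

With E = 196*u^2 + 1, F = 112*u*v, G = 64*v^2 + 1, L = 14/sqrt(196*u^2 + 64*v^2 + 1), M = 0, N = 8/sqrt(196*u^2 + 64*v^2 + 1), assemble
  H = (EN − 2FM + GL) / (2(EG − F²)) = (784*u^2 + 448*v^2 + 11)/(196*u^2 + 64*v^2 + 1)^(3/2).
At (u, v) = (1/2, -1): H = 655*sqrt(114)/12996.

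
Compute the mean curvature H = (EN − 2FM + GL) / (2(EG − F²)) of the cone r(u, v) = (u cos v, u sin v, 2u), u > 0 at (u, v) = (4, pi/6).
H = sqrt(5)/20

With E = 5, F = 0, G = u^2, L = 0, M = 0, N = 2*sqrt(5)*u^2/(5*Abs(u)), assemble
  H = (EN − 2FM + GL) / (2(EG − F²)) = sqrt(5)/(5*Abs(u)).
At (u, v) = (4, pi/6): H = sqrt(5)/20.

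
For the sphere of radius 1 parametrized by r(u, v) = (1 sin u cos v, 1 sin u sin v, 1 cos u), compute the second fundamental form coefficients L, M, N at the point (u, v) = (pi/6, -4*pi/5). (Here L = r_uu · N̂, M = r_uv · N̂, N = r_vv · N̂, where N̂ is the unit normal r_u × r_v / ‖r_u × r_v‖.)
L = -1;  M = 0;  N = -1/4

Compute the unit normal N̂(u, v) = (sin(u)^2*cos(v)/Abs(sin(u)), sin(u)^2*sin(v)/Abs(sin(u)), sin(2*u)/(2*Abs(sin(u)))), and the second partials r_uu, r_uv, r_vv. Take dot products:
  L(u, v) = r_uu · N̂ = -sin(u)/Abs(sin(u)),
  M(u, v) = r_uv · N̂ = 0,
  N(u, v) = r_vv · N̂ = -sin(u)^3/Abs(sin(u)).
Evaluating at (u, v) = (pi/6, -4*pi/5):
  L = -1, M = 0, N = -1/4.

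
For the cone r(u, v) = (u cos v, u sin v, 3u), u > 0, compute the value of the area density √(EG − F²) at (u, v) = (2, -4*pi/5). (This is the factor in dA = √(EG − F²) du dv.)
√(EG − F²)|_{(2, -4*pi/5)} = 2*sqrt(10)

E = 10, F = 0, G = u^2, so EG − F² = 10*u^2. Taking the positive square root: √(EG − F²) = sqrt(10)*Abs(u). At (u, v) = (2, -4*pi/5): 2*sqrt(10).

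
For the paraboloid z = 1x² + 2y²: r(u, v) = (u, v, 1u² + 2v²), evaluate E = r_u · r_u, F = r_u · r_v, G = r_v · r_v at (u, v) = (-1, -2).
E = 5;  F = 16;  G = 65

Partials: r_u = (1, 0, 2*u), r_v = (0, 1, 4*v). As functions of (u, v):
  E = r_u · r_u = 4*u^2 + 1,
  F = r_u · r_v = 8*u*v,
  G = r_v · r_v = 16*v^2 + 1.
Evaluating at (u, v) = (-1, -2): E = 5, F = 16, G = 65.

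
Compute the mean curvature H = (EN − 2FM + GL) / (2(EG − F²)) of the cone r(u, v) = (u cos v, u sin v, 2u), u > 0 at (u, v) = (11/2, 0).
H = 2*sqrt(5)/55

With E = 5, F = 0, G = u^2, L = 0, M = 0, N = 2*sqrt(5)*u^2/(5*Abs(u)), assemble
  H = (EN − 2FM + GL) / (2(EG − F²)) = sqrt(5)/(5*Abs(u)).
At (u, v) = (11/2, 0): H = 2*sqrt(5)/55.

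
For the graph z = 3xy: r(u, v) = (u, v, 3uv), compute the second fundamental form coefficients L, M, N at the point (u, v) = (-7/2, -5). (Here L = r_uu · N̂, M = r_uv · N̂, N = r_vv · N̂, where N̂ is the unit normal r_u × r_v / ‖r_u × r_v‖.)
L = 0;  M = 6*sqrt(1345)/1345;  N = 0

Compute the unit normal N̂(u, v) = (-3*v/sqrt(9*u^2 + 9*v^2 + 1), -3*u/sqrt(9*u^2 + 9*v^2 + 1), 1/sqrt(9*u^2 + 9*v^2 + 1)), and the second partials r_uu, r_uv, r_vv. Take dot products:
  L(u, v) = r_uu · N̂ = 0,
  M(u, v) = r_uv · N̂ = 3/sqrt(9*u^2 + 9*v^2 + 1),
  N(u, v) = r_vv · N̂ = 0.
Evaluating at (u, v) = (-7/2, -5):
  L = 0, M = 6*sqrt(1345)/1345, N = 0.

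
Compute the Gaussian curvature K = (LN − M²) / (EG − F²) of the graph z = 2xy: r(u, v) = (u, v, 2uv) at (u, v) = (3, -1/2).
K = -1/361

Coefficients of the first fundamental form: E = 4*v^2 + 1, F = 4*u*v, G = 4*u^2 + 1.
Coefficients of the second fundamental form: L = 0, M = 2/sqrt(4*u^2 + 4*v^2 + 1), N = 0.
Assemble K = (LN − M²)/(EG − F²) = -4/(16*u^4 + 32*u^2*v^2 + 8*u^2 + 16*v^4 + 8*v^2 + 1). At (u, v) = (3, -1/2): K = -1/361.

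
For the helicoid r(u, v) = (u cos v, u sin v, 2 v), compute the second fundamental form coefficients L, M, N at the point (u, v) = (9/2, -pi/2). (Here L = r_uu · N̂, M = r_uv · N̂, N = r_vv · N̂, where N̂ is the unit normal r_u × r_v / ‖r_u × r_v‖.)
L = 0;  M = -4*sqrt(97)/97;  N = 0

Compute the unit normal N̂(u, v) = (2*sin(v)/sqrt(u^2 + 4), -2*cos(v)/sqrt(u^2 + 4), u/sqrt(u^2 + 4)), and the second partials r_uu, r_uv, r_vv. Take dot products:
  L(u, v) = r_uu · N̂ = 0,
  M(u, v) = r_uv · N̂ = -2/sqrt(u^2 + 4),
  N(u, v) = r_vv · N̂ = 0.
Evaluating at (u, v) = (9/2, -pi/2):
  L = 0, M = -4*sqrt(97)/97, N = 0.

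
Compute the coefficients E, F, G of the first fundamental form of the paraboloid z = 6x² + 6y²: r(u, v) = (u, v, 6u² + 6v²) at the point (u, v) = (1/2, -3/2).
E = 37;  F = -108;  G = 325

Partials: r_u = (1, 0, 12*u), r_v = (0, 1, 12*v). As functions of (u, v):
  E = r_u · r_u = 144*u^2 + 1,
  F = r_u · r_v = 144*u*v,
  G = r_v · r_v = 144*v^2 + 1.
Evaluating at (u, v) = (1/2, -3/2): E = 37, F = -108, G = 325.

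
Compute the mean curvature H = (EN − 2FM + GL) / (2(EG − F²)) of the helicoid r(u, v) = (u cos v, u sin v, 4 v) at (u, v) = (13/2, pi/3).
H = 0

With E = 1, F = 0, G = u^2 + 16, L = 0, M = -4/sqrt(u^2 + 16), N = 0, assemble
  H = (EN − 2FM + GL) / (2(EG − F²)) = 0.
At (u, v) = (13/2, pi/3): H = 0.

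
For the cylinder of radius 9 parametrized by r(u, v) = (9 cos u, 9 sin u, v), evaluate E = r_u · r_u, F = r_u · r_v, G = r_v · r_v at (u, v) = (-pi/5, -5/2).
E = 81;  F = 0;  G = 1

Partials: r_u = (-9*sin(u), 9*cos(u), 0), r_v = (0, 0, 1). As functions of (u, v):
  E = r_u · r_u = 81,
  F = r_u · r_v = 0,
  G = r_v · r_v = 1.
Evaluating at (u, v) = (-pi/5, -5/2): E = 81, F = 0, G = 1.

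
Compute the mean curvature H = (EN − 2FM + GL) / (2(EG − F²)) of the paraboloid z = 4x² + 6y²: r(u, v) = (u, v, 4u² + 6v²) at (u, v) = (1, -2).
H = 2698*sqrt(641)/410881

With E = 64*u^2 + 1, F = 96*u*v, G = 144*v^2 + 1, L = 8/sqrt(64*u^2 + 144*v^2 + 1), M = 0, N = 12/sqrt(64*u^2 + 144*v^2 + 1), assemble
  H = (EN − 2FM + GL) / (2(EG − F²)) = 2*(192*u^2 + 288*v^2 + 5)/(64*u^2 + 144*v^2 + 1)^(3/2).
At (u, v) = (1, -2): H = 2698*sqrt(641)/410881.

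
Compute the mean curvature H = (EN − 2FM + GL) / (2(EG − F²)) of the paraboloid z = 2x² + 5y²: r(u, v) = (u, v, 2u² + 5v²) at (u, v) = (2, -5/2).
H = 1577*sqrt(690)/476100

With E = 16*u^2 + 1, F = 40*u*v, G = 100*v^2 + 1, L = 4/sqrt(16*u^2 + 100*v^2 + 1), M = 0, N = 10/sqrt(16*u^2 + 100*v^2 + 1), assemble
  H = (EN − 2FM + GL) / (2(EG − F²)) = (80*u^2 + 200*v^2 + 7)/(16*u^2 + 100*v^2 + 1)^(3/2).
At (u, v) = (2, -5/2): H = 1577*sqrt(690)/476100.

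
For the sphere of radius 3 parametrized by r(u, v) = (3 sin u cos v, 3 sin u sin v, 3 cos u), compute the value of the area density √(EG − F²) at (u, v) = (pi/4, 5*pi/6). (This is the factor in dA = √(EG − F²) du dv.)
√(EG − F²)|_{(pi/4, 5*pi/6)} = 9*sqrt(2)/2

E = 9, F = 0, G = 9*sin(u)^2, so EG − F² = 81*sin(u)^2. Taking the positive square root: √(EG − F²) = 9*Abs(sin(u)). At (u, v) = (pi/4, 5*pi/6): 9*sqrt(2)/2.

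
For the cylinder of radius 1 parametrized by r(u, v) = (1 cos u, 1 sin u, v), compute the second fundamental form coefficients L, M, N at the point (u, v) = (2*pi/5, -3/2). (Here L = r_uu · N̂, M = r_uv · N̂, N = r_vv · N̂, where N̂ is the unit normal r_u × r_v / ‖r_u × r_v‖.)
L = -1;  M = 0;  N = 0

Compute the unit normal N̂(u, v) = (cos(u), sin(u), 0), and the second partials r_uu, r_uv, r_vv. Take dot products:
  L(u, v) = r_uu · N̂ = -1,
  M(u, v) = r_uv · N̂ = 0,
  N(u, v) = r_vv · N̂ = 0.
Evaluating at (u, v) = (2*pi/5, -3/2):
  L = -1, M = 0, N = 0.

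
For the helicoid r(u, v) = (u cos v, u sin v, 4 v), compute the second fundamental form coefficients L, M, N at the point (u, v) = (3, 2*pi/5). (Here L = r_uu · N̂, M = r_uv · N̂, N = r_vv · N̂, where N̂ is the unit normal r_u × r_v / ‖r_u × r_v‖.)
L = 0;  M = -4/5;  N = 0

Compute the unit normal N̂(u, v) = (4*sin(v)/sqrt(u^2 + 16), -4*cos(v)/sqrt(u^2 + 16), u/sqrt(u^2 + 16)), and the second partials r_uu, r_uv, r_vv. Take dot products:
  L(u, v) = r_uu · N̂ = 0,
  M(u, v) = r_uv · N̂ = -4/sqrt(u^2 + 16),
  N(u, v) = r_vv · N̂ = 0.
Evaluating at (u, v) = (3, 2*pi/5):
  L = 0, M = -4/5, N = 0.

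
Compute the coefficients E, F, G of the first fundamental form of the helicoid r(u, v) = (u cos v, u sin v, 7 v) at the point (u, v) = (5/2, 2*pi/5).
E = 1;  F = 0;  G = 221/4

Partials: r_u = (cos(v), sin(v), 0), r_v = (-u*sin(v), u*cos(v), 7). As functions of (u, v):
  E = r_u · r_u = 1,
  F = r_u · r_v = 0,
  G = r_v · r_v = u^2 + 49.
Evaluating at (u, v) = (5/2, 2*pi/5): E = 1, F = 0, G = 221/4.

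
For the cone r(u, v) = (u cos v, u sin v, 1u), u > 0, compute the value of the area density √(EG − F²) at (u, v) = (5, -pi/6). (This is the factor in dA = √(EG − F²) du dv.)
√(EG − F²)|_{(5, -pi/6)} = 5*sqrt(2)

E = 2, F = 0, G = u^2, so EG − F² = 2*u^2. Taking the positive square root: √(EG − F²) = sqrt(2)*Abs(u). At (u, v) = (5, -pi/6): 5*sqrt(2).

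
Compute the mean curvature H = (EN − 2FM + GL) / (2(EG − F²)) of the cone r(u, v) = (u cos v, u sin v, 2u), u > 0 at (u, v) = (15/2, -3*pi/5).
H = 2*sqrt(5)/75

With E = 5, F = 0, G = u^2, L = 0, M = 0, N = 2*sqrt(5)*u^2/(5*Abs(u)), assemble
  H = (EN − 2FM + GL) / (2(EG − F²)) = sqrt(5)/(5*Abs(u)).
At (u, v) = (15/2, -3*pi/5): H = 2*sqrt(5)/75.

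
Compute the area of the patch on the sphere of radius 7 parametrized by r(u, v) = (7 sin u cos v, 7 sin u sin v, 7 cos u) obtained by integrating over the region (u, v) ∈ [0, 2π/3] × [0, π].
Area = 147*pi/2

Area = ∫∫ √(EG − F²) du dv with √(EG − F²) = 49*Abs(sin(u)). Integrating over [0, 2π/3] × [0, π] gives 147*pi/2.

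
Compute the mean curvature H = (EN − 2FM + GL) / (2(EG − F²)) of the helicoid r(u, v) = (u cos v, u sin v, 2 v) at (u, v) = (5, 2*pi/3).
H = 0

With E = 1, F = 0, G = u^2 + 4, L = 0, M = -2/sqrt(u^2 + 4), N = 0, assemble
  H = (EN − 2FM + GL) / (2(EG − F²)) = 0.
At (u, v) = (5, 2*pi/3): H = 0.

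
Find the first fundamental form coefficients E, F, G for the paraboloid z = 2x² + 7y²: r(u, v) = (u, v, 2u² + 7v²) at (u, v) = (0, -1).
E = 1;  F = 0;  G = 197

Partials: r_u = (1, 0, 4*u), r_v = (0, 1, 14*v). As functions of (u, v):
  E = r_u · r_u = 16*u^2 + 1,
  F = r_u · r_v = 56*u*v,
  G = r_v · r_v = 196*v^2 + 1.
Evaluating at (u, v) = (0, -1): E = 1, F = 0, G = 197.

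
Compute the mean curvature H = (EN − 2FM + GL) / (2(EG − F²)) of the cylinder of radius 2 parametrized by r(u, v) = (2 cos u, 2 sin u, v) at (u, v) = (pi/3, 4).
H = -1/4

With E = 4, F = 0, G = 1, L = -2, M = 0, N = 0, assemble
  H = (EN − 2FM + GL) / (2(EG − F²)) = -1/4.
At (u, v) = (pi/3, 4): H = -1/4.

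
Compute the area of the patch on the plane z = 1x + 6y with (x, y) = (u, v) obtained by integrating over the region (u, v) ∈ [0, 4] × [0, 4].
Area = 16*sqrt(38)

Area = ∫∫ √(EG − F²) du dv with √(EG − F²) = sqrt(38). Integrating over [0, 4] × [0, 4] gives 16*sqrt(38).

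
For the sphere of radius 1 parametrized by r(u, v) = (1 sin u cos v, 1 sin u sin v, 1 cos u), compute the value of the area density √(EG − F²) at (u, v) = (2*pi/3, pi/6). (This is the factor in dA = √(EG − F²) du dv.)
√(EG − F²)|_{(2*pi/3, pi/6)} = sqrt(3)/2

E = 1, F = 0, G = sin(u)^2, so EG − F² = sin(u)^2. Taking the positive square root: √(EG − F²) = Abs(sin(u)). At (u, v) = (2*pi/3, pi/6): sqrt(3)/2.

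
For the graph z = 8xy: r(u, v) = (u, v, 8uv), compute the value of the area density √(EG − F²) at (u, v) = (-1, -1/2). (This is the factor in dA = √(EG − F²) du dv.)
√(EG − F²)|_{(-1, -1/2)} = 9

E = 64*v^2 + 1, F = 64*u*v, G = 64*u^2 + 1, so EG − F² = 64*u^2 + 64*v^2 + 1. Taking the positive square root: √(EG − F²) = sqrt(64*u^2 + 64*v^2 + 1). At (u, v) = (-1, -1/2): 9.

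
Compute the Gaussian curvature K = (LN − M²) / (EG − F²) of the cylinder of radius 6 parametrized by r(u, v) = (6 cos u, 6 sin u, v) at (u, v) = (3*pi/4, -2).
K = 0

Coefficients of the first fundamental form: E = 36, F = 0, G = 1.
Coefficients of the second fundamental form: L = -6, M = 0, N = 0.
Assemble K = (LN − M²)/(EG − F²) = 0. At (u, v) = (3*pi/4, -2): K = 0.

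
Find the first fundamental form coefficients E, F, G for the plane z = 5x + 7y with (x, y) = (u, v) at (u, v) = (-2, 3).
E = 26;  F = 35;  G = 50

Partials: r_u = (1, 0, 5), r_v = (0, 1, 7). As functions of (u, v):
  E = r_u · r_u = 26,
  F = r_u · r_v = 35,
  G = r_v · r_v = 50.
Evaluating at (u, v) = (-2, 3): E = 26, F = 35, G = 50.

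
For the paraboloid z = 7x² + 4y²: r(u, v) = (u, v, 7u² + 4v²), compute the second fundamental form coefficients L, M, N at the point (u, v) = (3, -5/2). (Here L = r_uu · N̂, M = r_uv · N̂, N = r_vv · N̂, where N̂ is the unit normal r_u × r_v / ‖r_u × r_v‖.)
L = 14*sqrt(2165)/2165;  M = 0;  N = 8*sqrt(2165)/2165

Compute the unit normal N̂(u, v) = (-14*u/sqrt(196*u^2 + 64*v^2 + 1), -8*v/sqrt(196*u^2 + 64*v^2 + 1), 1/sqrt(196*u^2 + 64*v^2 + 1)), and the second partials r_uu, r_uv, r_vv. Take dot products:
  L(u, v) = r_uu · N̂ = 14/sqrt(196*u^2 + 64*v^2 + 1),
  M(u, v) = r_uv · N̂ = 0,
  N(u, v) = r_vv · N̂ = 8/sqrt(196*u^2 + 64*v^2 + 1).
Evaluating at (u, v) = (3, -5/2):
  L = 14*sqrt(2165)/2165, M = 0, N = 8*sqrt(2165)/2165.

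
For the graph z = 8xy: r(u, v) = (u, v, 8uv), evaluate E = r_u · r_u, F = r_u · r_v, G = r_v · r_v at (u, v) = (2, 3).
E = 577;  F = 384;  G = 257

Partials: r_u = (1, 0, 8*v), r_v = (0, 1, 8*u). As functions of (u, v):
  E = r_u · r_u = 64*v^2 + 1,
  F = r_u · r_v = 64*u*v,
  G = r_v · r_v = 64*u^2 + 1.
Evaluating at (u, v) = (2, 3): E = 577, F = 384, G = 257.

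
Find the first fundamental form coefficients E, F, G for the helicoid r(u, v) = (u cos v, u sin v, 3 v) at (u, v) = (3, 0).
E = 1;  F = 0;  G = 18

Partials: r_u = (cos(v), sin(v), 0), r_v = (-u*sin(v), u*cos(v), 3). As functions of (u, v):
  E = r_u · r_u = 1,
  F = r_u · r_v = 0,
  G = r_v · r_v = u^2 + 9.
Evaluating at (u, v) = (3, 0): E = 1, F = 0, G = 18.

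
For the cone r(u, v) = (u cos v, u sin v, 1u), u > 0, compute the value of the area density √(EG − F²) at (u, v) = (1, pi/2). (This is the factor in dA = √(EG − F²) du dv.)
√(EG − F²)|_{(1, pi/2)} = sqrt(2)

E = 2, F = 0, G = u^2, so EG − F² = 2*u^2. Taking the positive square root: √(EG − F²) = sqrt(2)*Abs(u). At (u, v) = (1, pi/2): sqrt(2).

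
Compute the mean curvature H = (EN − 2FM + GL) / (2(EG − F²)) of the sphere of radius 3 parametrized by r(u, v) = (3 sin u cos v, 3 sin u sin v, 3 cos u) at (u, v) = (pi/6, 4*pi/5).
H = -1/3

With E = 9, F = 0, G = 9*sin(u)^2, L = -3*sin(u)/Abs(sin(u)), M = 0, N = -3*sin(u)^3/Abs(sin(u)), assemble
  H = (EN − 2FM + GL) / (2(EG − F²)) = -sin(u)/(3*Abs(sin(u))).
At (u, v) = (pi/6, 4*pi/5): H = -1/3.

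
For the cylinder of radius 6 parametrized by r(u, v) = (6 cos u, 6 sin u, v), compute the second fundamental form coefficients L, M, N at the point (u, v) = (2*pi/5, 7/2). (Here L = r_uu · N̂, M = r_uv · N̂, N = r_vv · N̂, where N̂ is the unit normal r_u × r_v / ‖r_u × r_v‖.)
L = -6;  M = 0;  N = 0

Compute the unit normal N̂(u, v) = (cos(u), sin(u), 0), and the second partials r_uu, r_uv, r_vv. Take dot products:
  L(u, v) = r_uu · N̂ = -6,
  M(u, v) = r_uv · N̂ = 0,
  N(u, v) = r_vv · N̂ = 0.
Evaluating at (u, v) = (2*pi/5, 7/2):
  L = -6, M = 0, N = 0.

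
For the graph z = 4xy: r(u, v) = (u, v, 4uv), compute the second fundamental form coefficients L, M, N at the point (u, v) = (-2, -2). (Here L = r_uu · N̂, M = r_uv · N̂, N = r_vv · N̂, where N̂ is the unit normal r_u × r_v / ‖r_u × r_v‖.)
L = 0;  M = 4*sqrt(129)/129;  N = 0

Compute the unit normal N̂(u, v) = (-4*v/sqrt(16*u^2 + 16*v^2 + 1), -4*u/sqrt(16*u^2 + 16*v^2 + 1), 1/sqrt(16*u^2 + 16*v^2 + 1)), and the second partials r_uu, r_uv, r_vv. Take dot products:
  L(u, v) = r_uu · N̂ = 0,
  M(u, v) = r_uv · N̂ = 4/sqrt(16*u^2 + 16*v^2 + 1),
  N(u, v) = r_vv · N̂ = 0.
Evaluating at (u, v) = (-2, -2):
  L = 0, M = 4*sqrt(129)/129, N = 0.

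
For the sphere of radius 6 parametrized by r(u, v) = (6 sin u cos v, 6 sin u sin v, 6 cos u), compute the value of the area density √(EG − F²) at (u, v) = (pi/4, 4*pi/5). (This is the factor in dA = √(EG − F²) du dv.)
√(EG − F²)|_{(pi/4, 4*pi/5)} = 18*sqrt(2)

E = 36, F = 0, G = 36*sin(u)^2, so EG − F² = 1296*sin(u)^2. Taking the positive square root: √(EG − F²) = 36*Abs(sin(u)). At (u, v) = (pi/4, 4*pi/5): 18*sqrt(2).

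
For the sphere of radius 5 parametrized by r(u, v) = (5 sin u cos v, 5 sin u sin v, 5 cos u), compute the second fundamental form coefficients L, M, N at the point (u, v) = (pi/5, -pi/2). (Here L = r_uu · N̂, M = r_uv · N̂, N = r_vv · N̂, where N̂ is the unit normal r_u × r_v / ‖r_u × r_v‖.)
L = -5;  M = 0;  N = -25/8 + 5*sqrt(5)/8

Compute the unit normal N̂(u, v) = (sin(u)^2*cos(v)/Abs(sin(u)), sin(u)^2*sin(v)/Abs(sin(u)), sin(2*u)/(2*Abs(sin(u)))), and the second partials r_uu, r_uv, r_vv. Take dot products:
  L(u, v) = r_uu · N̂ = -5*sin(u)/Abs(sin(u)),
  M(u, v) = r_uv · N̂ = 0,
  N(u, v) = r_vv · N̂ = -5*sin(u)^3/Abs(sin(u)).
Evaluating at (u, v) = (pi/5, -pi/2):
  L = -5, M = 0, N = -25/8 + 5*sqrt(5)/8.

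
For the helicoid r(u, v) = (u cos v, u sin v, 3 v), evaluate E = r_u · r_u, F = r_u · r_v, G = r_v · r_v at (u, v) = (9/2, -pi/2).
E = 1;  F = 0;  G = 117/4

Partials: r_u = (cos(v), sin(v), 0), r_v = (-u*sin(v), u*cos(v), 3). As functions of (u, v):
  E = r_u · r_u = 1,
  F = r_u · r_v = 0,
  G = r_v · r_v = u^2 + 9.
Evaluating at (u, v) = (9/2, -pi/2): E = 1, F = 0, G = 117/4.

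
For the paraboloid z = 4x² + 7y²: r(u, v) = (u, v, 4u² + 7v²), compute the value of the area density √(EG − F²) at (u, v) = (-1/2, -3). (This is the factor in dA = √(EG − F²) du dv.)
√(EG − F²)|_{(-1/2, -3)} = sqrt(1781)

E = 64*u^2 + 1, F = 112*u*v, G = 196*v^2 + 1, so EG − F² = 64*u^2 + 196*v^2 + 1. Taking the positive square root: √(EG − F²) = sqrt(64*u^2 + 196*v^2 + 1). At (u, v) = (-1/2, -3): sqrt(1781).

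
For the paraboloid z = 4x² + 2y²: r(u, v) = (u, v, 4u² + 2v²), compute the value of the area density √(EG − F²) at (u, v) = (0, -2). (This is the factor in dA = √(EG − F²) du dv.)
√(EG − F²)|_{(0, -2)} = sqrt(65)

E = 64*u^2 + 1, F = 32*u*v, G = 16*v^2 + 1, so EG − F² = 64*u^2 + 16*v^2 + 1. Taking the positive square root: √(EG − F²) = sqrt(64*u^2 + 16*v^2 + 1). At (u, v) = (0, -2): sqrt(65).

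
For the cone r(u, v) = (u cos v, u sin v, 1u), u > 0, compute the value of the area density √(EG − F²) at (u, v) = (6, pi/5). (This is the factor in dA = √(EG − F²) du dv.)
√(EG − F²)|_{(6, pi/5)} = 6*sqrt(2)

E = 2, F = 0, G = u^2, so EG − F² = 2*u^2. Taking the positive square root: √(EG − F²) = sqrt(2)*Abs(u). At (u, v) = (6, pi/5): 6*sqrt(2).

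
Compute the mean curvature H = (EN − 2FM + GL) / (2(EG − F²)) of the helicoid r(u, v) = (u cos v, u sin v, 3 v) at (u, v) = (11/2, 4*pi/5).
H = 0

With E = 1, F = 0, G = u^2 + 9, L = 0, M = -3/sqrt(u^2 + 9), N = 0, assemble
  H = (EN − 2FM + GL) / (2(EG − F²)) = 0.
At (u, v) = (11/2, 4*pi/5): H = 0.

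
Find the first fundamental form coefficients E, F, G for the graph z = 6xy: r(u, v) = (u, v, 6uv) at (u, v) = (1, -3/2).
E = 82;  F = -54;  G = 37

Partials: r_u = (1, 0, 6*v), r_v = (0, 1, 6*u). As functions of (u, v):
  E = r_u · r_u = 36*v^2 + 1,
  F = r_u · r_v = 36*u*v,
  G = r_v · r_v = 36*u^2 + 1.
Evaluating at (u, v) = (1, -3/2): E = 82, F = -54, G = 37.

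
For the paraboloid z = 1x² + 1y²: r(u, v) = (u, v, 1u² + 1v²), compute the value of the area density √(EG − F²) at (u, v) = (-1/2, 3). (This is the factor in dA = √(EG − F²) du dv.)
√(EG − F²)|_{(-1/2, 3)} = sqrt(38)

E = 4*u^2 + 1, F = 4*u*v, G = 4*v^2 + 1, so EG − F² = 4*u^2 + 4*v^2 + 1. Taking the positive square root: √(EG − F²) = sqrt(4*u^2 + 4*v^2 + 1). At (u, v) = (-1/2, 3): sqrt(38).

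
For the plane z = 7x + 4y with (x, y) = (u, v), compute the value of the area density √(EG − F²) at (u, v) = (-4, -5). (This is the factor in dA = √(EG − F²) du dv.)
√(EG − F²)|_{(-4, -5)} = sqrt(66)

E = 50, F = 28, G = 17, so EG − F² = 66. Taking the positive square root: √(EG − F²) = sqrt(66). At (u, v) = (-4, -5): sqrt(66).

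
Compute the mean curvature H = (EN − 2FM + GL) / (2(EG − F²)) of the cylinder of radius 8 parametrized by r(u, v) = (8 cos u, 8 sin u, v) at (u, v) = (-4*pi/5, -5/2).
H = -1/16

With E = 64, F = 0, G = 1, L = -8, M = 0, N = 0, assemble
  H = (EN − 2FM + GL) / (2(EG − F²)) = -1/16.
At (u, v) = (-4*pi/5, -5/2): H = -1/16.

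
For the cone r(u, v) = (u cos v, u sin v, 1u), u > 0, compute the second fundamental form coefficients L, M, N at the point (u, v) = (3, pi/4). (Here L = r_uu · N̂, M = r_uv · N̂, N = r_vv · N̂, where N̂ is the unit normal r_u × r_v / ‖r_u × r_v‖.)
L = 0;  M = 0;  N = 3*sqrt(2)/2

Compute the unit normal N̂(u, v) = (-sqrt(2)*u*cos(v)/(2*Abs(u)), -sqrt(2)*u*sin(v)/(2*Abs(u)), sqrt(2)*u/(2*Abs(u))), and the second partials r_uu, r_uv, r_vv. Take dot products:
  L(u, v) = r_uu · N̂ = 0,
  M(u, v) = r_uv · N̂ = 0,
  N(u, v) = r_vv · N̂ = sqrt(2)*u^2/(2*Abs(u)).
Evaluating at (u, v) = (3, pi/4):
  L = 0, M = 0, N = 3*sqrt(2)/2.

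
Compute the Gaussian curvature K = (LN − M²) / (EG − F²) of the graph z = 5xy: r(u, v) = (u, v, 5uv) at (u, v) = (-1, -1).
K = -25/2601

Coefficients of the first fundamental form: E = 25*v^2 + 1, F = 25*u*v, G = 25*u^2 + 1.
Coefficients of the second fundamental form: L = 0, M = 5/sqrt(25*u^2 + 25*v^2 + 1), N = 0.
Assemble K = (LN − M²)/(EG − F²) = -25/(625*u^4 + 1250*u^2*v^2 + 50*u^2 + 625*v^4 + 50*v^2 + 1). At (u, v) = (-1, -1): K = -25/2601.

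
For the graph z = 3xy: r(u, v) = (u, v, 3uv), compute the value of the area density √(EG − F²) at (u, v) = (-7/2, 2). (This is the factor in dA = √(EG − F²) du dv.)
√(EG − F²)|_{(-7/2, 2)} = sqrt(589)/2

E = 9*v^2 + 1, F = 9*u*v, G = 9*u^2 + 1, so EG − F² = 9*u^2 + 9*v^2 + 1. Taking the positive square root: √(EG − F²) = sqrt(9*u^2 + 9*v^2 + 1). At (u, v) = (-7/2, 2): sqrt(589)/2.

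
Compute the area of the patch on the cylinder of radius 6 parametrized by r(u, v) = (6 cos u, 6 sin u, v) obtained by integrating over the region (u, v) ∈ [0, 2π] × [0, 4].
Area = 48*pi

Area = ∫∫ √(EG − F²) du dv with √(EG − F²) = 6. Integrating over [0, 2π] × [0, 4] gives 48*pi.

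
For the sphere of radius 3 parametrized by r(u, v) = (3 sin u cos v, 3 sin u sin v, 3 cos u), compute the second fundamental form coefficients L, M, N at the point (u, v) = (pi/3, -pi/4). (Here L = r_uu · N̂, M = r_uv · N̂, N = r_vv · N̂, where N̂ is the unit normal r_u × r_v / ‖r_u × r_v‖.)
L = -3;  M = 0;  N = -9/4

Compute the unit normal N̂(u, v) = (sin(u)^2*cos(v)/Abs(sin(u)), sin(u)^2*sin(v)/Abs(sin(u)), sin(2*u)/(2*Abs(sin(u)))), and the second partials r_uu, r_uv, r_vv. Take dot products:
  L(u, v) = r_uu · N̂ = -3*sin(u)/Abs(sin(u)),
  M(u, v) = r_uv · N̂ = 0,
  N(u, v) = r_vv · N̂ = -3*sin(u)^3/Abs(sin(u)).
Evaluating at (u, v) = (pi/3, -pi/4):
  L = -3, M = 0, N = -9/4.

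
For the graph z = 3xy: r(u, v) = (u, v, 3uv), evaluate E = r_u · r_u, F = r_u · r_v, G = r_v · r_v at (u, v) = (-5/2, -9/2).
E = 733/4;  F = 405/4;  G = 229/4

Partials: r_u = (1, 0, 3*v), r_v = (0, 1, 3*u). As functions of (u, v):
  E = r_u · r_u = 9*v^2 + 1,
  F = r_u · r_v = 9*u*v,
  G = r_v · r_v = 9*u^2 + 1.
Evaluating at (u, v) = (-5/2, -9/2): E = 733/4, F = 405/4, G = 229/4.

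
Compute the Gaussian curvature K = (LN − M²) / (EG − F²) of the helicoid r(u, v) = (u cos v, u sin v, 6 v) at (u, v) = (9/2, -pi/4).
K = -64/5625

Coefficients of the first fundamental form: E = 1, F = 0, G = u^2 + 36.
Coefficients of the second fundamental form: L = 0, M = -6/sqrt(u^2 + 36), N = 0.
Assemble K = (LN − M²)/(EG − F²) = -36/(u^2 + 36)^2. At (u, v) = (9/2, -pi/4): K = -64/5625.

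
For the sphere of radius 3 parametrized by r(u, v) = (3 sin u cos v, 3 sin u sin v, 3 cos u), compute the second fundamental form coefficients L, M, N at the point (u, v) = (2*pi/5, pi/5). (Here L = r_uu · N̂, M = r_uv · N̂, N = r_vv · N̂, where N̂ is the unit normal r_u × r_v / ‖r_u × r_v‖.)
L = -3;  M = 0;  N = -15/8 - 3*sqrt(5)/8

Compute the unit normal N̂(u, v) = (sin(u)^2*cos(v)/Abs(sin(u)), sin(u)^2*sin(v)/Abs(sin(u)), sin(2*u)/(2*Abs(sin(u)))), and the second partials r_uu, r_uv, r_vv. Take dot products:
  L(u, v) = r_uu · N̂ = -3*sin(u)/Abs(sin(u)),
  M(u, v) = r_uv · N̂ = 0,
  N(u, v) = r_vv · N̂ = -3*sin(u)^3/Abs(sin(u)).
Evaluating at (u, v) = (2*pi/5, pi/5):
  L = -3, M = 0, N = -15/8 - 3*sqrt(5)/8.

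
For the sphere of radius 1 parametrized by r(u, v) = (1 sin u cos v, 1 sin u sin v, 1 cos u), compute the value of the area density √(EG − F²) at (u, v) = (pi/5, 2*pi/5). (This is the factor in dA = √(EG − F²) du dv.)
√(EG − F²)|_{(pi/5, 2*pi/5)} = sqrt(10 - 2*sqrt(5))/4

E = 1, F = 0, G = sin(u)^2, so EG − F² = sin(u)^2. Taking the positive square root: √(EG − F²) = Abs(sin(u)). At (u, v) = (pi/5, 2*pi/5): sqrt(10 - 2*sqrt(5))/4.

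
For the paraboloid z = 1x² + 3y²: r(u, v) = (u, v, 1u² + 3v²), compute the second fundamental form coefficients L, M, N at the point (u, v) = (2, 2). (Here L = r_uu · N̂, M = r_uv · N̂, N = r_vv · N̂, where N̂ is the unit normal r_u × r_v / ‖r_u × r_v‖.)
L = 2*sqrt(161)/161;  M = 0;  N = 6*sqrt(161)/161

Compute the unit normal N̂(u, v) = (-2*u/sqrt(4*u^2 + 36*v^2 + 1), -6*v/sqrt(4*u^2 + 36*v^2 + 1), 1/sqrt(4*u^2 + 36*v^2 + 1)), and the second partials r_uu, r_uv, r_vv. Take dot products:
  L(u, v) = r_uu · N̂ = 2/sqrt(4*u^2 + 36*v^2 + 1),
  M(u, v) = r_uv · N̂ = 0,
  N(u, v) = r_vv · N̂ = 6/sqrt(4*u^2 + 36*v^2 + 1).
Evaluating at (u, v) = (2, 2):
  L = 2*sqrt(161)/161, M = 0, N = 6*sqrt(161)/161.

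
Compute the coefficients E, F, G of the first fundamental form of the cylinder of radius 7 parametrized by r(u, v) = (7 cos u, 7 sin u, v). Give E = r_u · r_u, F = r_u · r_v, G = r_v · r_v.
E = 49;  F = 0;  G = 1

Compute partials: r_u = (-7*sin(u), 7*cos(u), 0), r_v = (0, 0, 1). Then
  E = r_u · r_u = 49,
  F = r_u · r_v = 0,
  G = r_v · r_v = 1.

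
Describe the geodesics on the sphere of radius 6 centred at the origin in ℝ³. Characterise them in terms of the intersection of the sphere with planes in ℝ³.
Geodesics on the sphere of radius 6 are great circles — circles of radius 6 obtained as the intersection of the sphere with planes through the origin (the centre of the sphere).

A curve α(t) of nonzero constant speed on the sphere of radius 6 is a geodesic iff its acceleration α̈ is everywhere normal to the surface, i.e. parallel to the radial vector α(t). Then d/dt(α × α̇) = α̇ × α̇ + α × α̈ = 0, so α × α̇ is a constant vector n ≠ 0 and α(t) · n = 0 for all t: α lies in the plane through the origin with normal n. The intersection of that plane with the sphere is a circle of radius 6 (a great circle). Conversely, a great circle traversed at constant speed has centripetal acceleration pointing at the origin, hence normal to the sphere, so every great circle is a geodesic.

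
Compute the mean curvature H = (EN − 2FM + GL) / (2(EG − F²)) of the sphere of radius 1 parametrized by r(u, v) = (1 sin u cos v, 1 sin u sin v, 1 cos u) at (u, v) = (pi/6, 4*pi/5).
H = -1

With E = 1, F = 0, G = sin(u)^2, L = -sin(u)/Abs(sin(u)), M = 0, N = -sin(u)^3/Abs(sin(u)), assemble
  H = (EN − 2FM + GL) / (2(EG − F²)) = -sin(u)/Abs(sin(u)).
At (u, v) = (pi/6, 4*pi/5): H = -1.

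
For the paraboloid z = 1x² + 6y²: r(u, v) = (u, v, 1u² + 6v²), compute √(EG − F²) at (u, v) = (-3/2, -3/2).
√(EG − F²)|_{(-3/2, -3/2)} = sqrt(334)

E = 4*u^2 + 1, F = 24*u*v, G = 144*v^2 + 1; EG − F² = 4*u^2 + 144*v^2 + 1; √(EG − F²) = sqrt(4*u^2 + 144*v^2 + 1). At the given point: sqrt(334).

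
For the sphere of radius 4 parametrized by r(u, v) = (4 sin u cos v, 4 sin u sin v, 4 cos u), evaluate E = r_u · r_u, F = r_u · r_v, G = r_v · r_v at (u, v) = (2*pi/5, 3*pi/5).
E = 16;  F = 0;  G = 2*sqrt(5) + 10

Partials: r_u = (4*cos(u)*cos(v), 4*sin(v)*cos(u), -4*sin(u)), r_v = (-4*sin(u)*sin(v), 4*sin(u)*cos(v), 0). As functions of (u, v):
  E = r_u · r_u = 16,
  F = r_u · r_v = 0,
  G = r_v · r_v = 16*sin(u)^2.
Evaluating at (u, v) = (2*pi/5, 3*pi/5): E = 16, F = 0, G = 2*sqrt(5) + 10.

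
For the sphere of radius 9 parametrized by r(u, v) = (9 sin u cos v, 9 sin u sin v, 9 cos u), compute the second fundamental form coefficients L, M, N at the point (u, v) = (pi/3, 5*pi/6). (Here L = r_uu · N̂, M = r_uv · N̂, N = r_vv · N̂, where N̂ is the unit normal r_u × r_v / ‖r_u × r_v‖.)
L = -9;  M = 0;  N = -27/4

Compute the unit normal N̂(u, v) = (sin(u)^2*cos(v)/Abs(sin(u)), sin(u)^2*sin(v)/Abs(sin(u)), sin(2*u)/(2*Abs(sin(u)))), and the second partials r_uu, r_uv, r_vv. Take dot products:
  L(u, v) = r_uu · N̂ = -9*sin(u)/Abs(sin(u)),
  M(u, v) = r_uv · N̂ = 0,
  N(u, v) = r_vv · N̂ = -9*sin(u)^3/Abs(sin(u)).
Evaluating at (u, v) = (pi/3, 5*pi/6):
  L = -9, M = 0, N = -27/4.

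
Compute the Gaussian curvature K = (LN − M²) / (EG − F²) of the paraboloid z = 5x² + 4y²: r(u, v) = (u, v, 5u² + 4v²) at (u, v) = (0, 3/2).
K = 16/4205

Coefficients of the first fundamental form: E = 100*u^2 + 1, F = 80*u*v, G = 64*v^2 + 1.
Coefficients of the second fundamental form: L = 10/sqrt(100*u^2 + 64*v^2 + 1), M = 0, N = 8/sqrt(100*u^2 + 64*v^2 + 1).
Assemble K = (LN − M²)/(EG − F²) = 80/(10000*u^4 + 12800*u^2*v^2 + 200*u^2 + 4096*v^4 + 128*v^2 + 1). At (u, v) = (0, 3/2): K = 16/4205.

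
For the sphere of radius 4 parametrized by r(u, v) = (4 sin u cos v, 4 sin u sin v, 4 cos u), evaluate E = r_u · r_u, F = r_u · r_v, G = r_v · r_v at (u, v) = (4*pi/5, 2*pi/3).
E = 16;  F = 0;  G = 10 - 2*sqrt(5)

Partials: r_u = (4*cos(u)*cos(v), 4*sin(v)*cos(u), -4*sin(u)), r_v = (-4*sin(u)*sin(v), 4*sin(u)*cos(v), 0). As functions of (u, v):
  E = r_u · r_u = 16,
  F = r_u · r_v = 0,
  G = r_v · r_v = 16*sin(u)^2.
Evaluating at (u, v) = (4*pi/5, 2*pi/3): E = 16, F = 0, G = 10 - 2*sqrt(5).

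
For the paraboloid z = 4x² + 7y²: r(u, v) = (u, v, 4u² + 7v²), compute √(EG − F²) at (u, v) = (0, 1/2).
√(EG − F²)|_{(0, 1/2)} = 5*sqrt(2)

E = 64*u^2 + 1, F = 112*u*v, G = 196*v^2 + 1; EG − F² = 64*u^2 + 196*v^2 + 1; √(EG − F²) = sqrt(64*u^2 + 196*v^2 + 1). At the given point: 5*sqrt(2).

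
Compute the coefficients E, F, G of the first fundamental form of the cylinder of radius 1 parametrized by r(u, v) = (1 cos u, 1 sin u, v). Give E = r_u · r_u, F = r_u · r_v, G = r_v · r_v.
E = 1;  F = 0;  G = 1

Compute partials: r_u = (-sin(u), cos(u), 0), r_v = (0, 0, 1). Then
  E = r_u · r_u = 1,
  F = r_u · r_v = 0,
  G = r_v · r_v = 1.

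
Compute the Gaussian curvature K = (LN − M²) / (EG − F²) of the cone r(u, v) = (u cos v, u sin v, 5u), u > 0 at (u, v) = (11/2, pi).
K = 0

Coefficients of the first fundamental form: E = 26, F = 0, G = u^2.
Coefficients of the second fundamental form: L = 0, M = 0, N = 5*sqrt(26)*u^2/(26*Abs(u)).
Assemble K = (LN − M²)/(EG − F²) = 0. At (u, v) = (11/2, pi): K = 0.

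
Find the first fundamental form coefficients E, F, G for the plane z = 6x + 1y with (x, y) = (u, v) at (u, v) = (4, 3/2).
E = 37;  F = 6;  G = 2

Partials: r_u = (1, 0, 6), r_v = (0, 1, 1). As functions of (u, v):
  E = r_u · r_u = 37,
  F = r_u · r_v = 6,
  G = r_v · r_v = 2.
Evaluating at (u, v) = (4, 3/2): E = 37, F = 6, G = 2.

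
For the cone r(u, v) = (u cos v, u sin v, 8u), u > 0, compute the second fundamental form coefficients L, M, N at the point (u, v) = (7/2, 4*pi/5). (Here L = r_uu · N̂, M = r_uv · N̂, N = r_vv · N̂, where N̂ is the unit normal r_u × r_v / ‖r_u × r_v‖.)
L = 0;  M = 0;  N = 28*sqrt(65)/65

Compute the unit normal N̂(u, v) = (-8*sqrt(65)*u*cos(v)/(65*Abs(u)), -8*sqrt(65)*u*sin(v)/(65*Abs(u)), sqrt(65)*u/(65*Abs(u))), and the second partials r_uu, r_uv, r_vv. Take dot products:
  L(u, v) = r_uu · N̂ = 0,
  M(u, v) = r_uv · N̂ = 0,
  N(u, v) = r_vv · N̂ = 8*sqrt(65)*u^2/(65*Abs(u)).
Evaluating at (u, v) = (7/2, 4*pi/5):
  L = 0, M = 0, N = 28*sqrt(65)/65.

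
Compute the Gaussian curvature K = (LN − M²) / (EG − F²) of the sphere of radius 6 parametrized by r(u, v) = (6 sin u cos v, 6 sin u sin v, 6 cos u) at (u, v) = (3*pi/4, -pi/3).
K = 1/36

Coefficients of the first fundamental form: E = 36, F = 0, G = 36*sin(u)^2.
Coefficients of the second fundamental form: L = -6*sin(u)/Abs(sin(u)), M = 0, N = -6*sin(u)^3/Abs(sin(u)).
Assemble K = (LN − M²)/(EG − F²) = 1/36. At (u, v) = (3*pi/4, -pi/3): K = 1/36.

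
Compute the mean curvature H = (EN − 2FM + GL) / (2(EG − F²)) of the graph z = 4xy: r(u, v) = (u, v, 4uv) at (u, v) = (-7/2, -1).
H = -224*sqrt(213)/45369

With E = 16*v^2 + 1, F = 16*u*v, G = 16*u^2 + 1, L = 0, M = 4/sqrt(16*u^2 + 16*v^2 + 1), N = 0, assemble
  H = (EN − 2FM + GL) / (2(EG − F²)) = -64*u*v/(16*u^2 + 16*v^2 + 1)^(3/2).
At (u, v) = (-7/2, -1): H = -224*sqrt(213)/45369.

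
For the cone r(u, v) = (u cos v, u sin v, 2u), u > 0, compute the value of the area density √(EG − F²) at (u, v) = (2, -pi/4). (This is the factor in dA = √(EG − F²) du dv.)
√(EG − F²)|_{(2, -pi/4)} = 2*sqrt(5)

E = 5, F = 0, G = u^2, so EG − F² = 5*u^2. Taking the positive square root: √(EG − F²) = sqrt(5)*Abs(u). At (u, v) = (2, -pi/4): 2*sqrt(5).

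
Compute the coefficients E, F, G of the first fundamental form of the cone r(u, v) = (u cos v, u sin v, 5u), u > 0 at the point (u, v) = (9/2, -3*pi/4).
E = 26;  F = 0;  G = 81/4

Partials: r_u = (cos(v), sin(v), 5), r_v = (-u*sin(v), u*cos(v), 0). As functions of (u, v):
  E = r_u · r_u = 26,
  F = r_u · r_v = 0,
  G = r_v · r_v = u^2.
Evaluating at (u, v) = (9/2, -3*pi/4): E = 26, F = 0, G = 81/4.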